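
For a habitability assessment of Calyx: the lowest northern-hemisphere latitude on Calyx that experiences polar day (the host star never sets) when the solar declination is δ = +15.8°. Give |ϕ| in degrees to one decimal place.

Polar day requires cos h₀ = −tan ϕ tan δ ≤ −1, i.e. tan ϕ tan δ ≥ 1.
The boundary is |tan ϕ| · |tan δ| = 1, so |ϕ| = 90° − |δ| = 90° − 15.8° = 74.2° in the northern hemisphere.

|ϕ| = 74.2°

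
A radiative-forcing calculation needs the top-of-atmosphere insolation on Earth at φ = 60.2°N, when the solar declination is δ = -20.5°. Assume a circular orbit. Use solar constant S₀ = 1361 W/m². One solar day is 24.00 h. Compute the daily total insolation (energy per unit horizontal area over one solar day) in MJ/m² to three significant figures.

cos H₀ = −tan(+60.2°) tan(-20.500°) = 0.6528, H₀ = 0.8595 rad.
Bracket: H₀ sin φ sin δ + cos φ cos δ sin H₀ = 0.8595×0.86777×-0.35021 + 0.49697×0.93667×0.75750 = -0.261204 + 0.352614 = 0.091410.
Q̄ = (S₀/π) × [bracket] = (1361/π) × 0.091410 = 39.601 W/m².
Daily total = Q̄ × 24.00 h × 3600 s/h = 39.601 × 24.00 × 3600 / 10⁶ = 3.422 MJ/m².

3.42 MJ/m²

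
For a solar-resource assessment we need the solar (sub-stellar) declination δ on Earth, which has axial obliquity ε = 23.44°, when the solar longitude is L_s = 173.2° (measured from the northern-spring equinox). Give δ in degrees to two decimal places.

sin δ = sin ε · sin L_s = sin 23.44° × sin 173.2° = 0.047100.
δ = arcsin(0.047100) = +2.70°.

δ = +2.70°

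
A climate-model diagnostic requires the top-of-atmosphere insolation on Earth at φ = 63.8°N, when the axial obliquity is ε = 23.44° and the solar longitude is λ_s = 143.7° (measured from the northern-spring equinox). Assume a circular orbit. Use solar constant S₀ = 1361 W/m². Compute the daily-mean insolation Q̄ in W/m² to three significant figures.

Q̄ ≈ 353 W/m²

Solar declination: sin δ = sin ε · sin λ_s = sin 23.44° × sin 143.7° = 0.23550, so δ = +13.621°.
cos H₀ = −tan(+63.8°) tan(+13.621°) = -0.4924, H₀ = 2.0857 rad.
Bracket: H₀ sin φ sin δ + cos φ cos δ sin H₀ = 2.0857×0.89726×0.23550 + 0.44151×0.97188×0.87035 = 0.440718 + 0.373463 = 0.814181.
Q̄ = (S₀/π) × [bracket] = (1361/π) × 0.814181 = 352.7 W/m².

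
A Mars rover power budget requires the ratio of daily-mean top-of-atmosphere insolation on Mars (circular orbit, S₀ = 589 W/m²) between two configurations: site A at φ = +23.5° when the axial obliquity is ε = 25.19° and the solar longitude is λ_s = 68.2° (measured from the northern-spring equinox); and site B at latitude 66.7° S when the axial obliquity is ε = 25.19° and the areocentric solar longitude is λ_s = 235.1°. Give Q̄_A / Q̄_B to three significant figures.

Q̄_A / Q̄_B ≈ 1.08

— Configuration A (φ=+23.5°):
Solar declination: sin δ = sin ε · sin λ_s = sin 25.19° × sin 68.2° = 0.39518, so δ = +23.277°.
cos H₀ = −tan(+23.5°) tan(+23.277°) = -0.1871, H₀ = 1.7590 rad.
Bracket: H₀ sin φ sin δ + cos φ cos δ sin H₀ = 1.7590×0.39875×0.39518 + 0.91706×0.91860×0.98235 = 0.277180 + 0.827543 = 1.104723.
Q̄ = (S₀/π) × [bracket] = (589/π) × 1.104723 = 207.12 W/m².
— Configuration B (φ=-66.7°):
sin δ = sin 25.19° × sin 235.1° = -0.34907, so δ = -20.431°.
cos H₀ = −tan(-66.7°) tan(-20.431°) = -0.8650, H₀ = 2.6158 rad.
Bracket: H₀ sin φ sin δ + cos φ cos δ sin H₀ = 2.6158×-0.91845×-0.34907 + 0.39555×0.93710×0.50186 = 0.838634 + 0.186024 = 1.024658.
Q̄ = (S₀/π) × [bracket] = (589/π) × 1.024658 = 192.11 W/m².
Ratio Q̄_A / Q̄_B = 207.12 / 192.11 = 1.078.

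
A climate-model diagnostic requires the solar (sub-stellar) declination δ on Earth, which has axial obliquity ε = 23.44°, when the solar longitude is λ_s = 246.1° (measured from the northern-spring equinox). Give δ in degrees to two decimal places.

δ = -21.33°

sin δ = sin ε · sin λ_s = sin 23.44° × sin 246.1° = -0.363680.
δ = arcsin(-0.363680) = -21.33°.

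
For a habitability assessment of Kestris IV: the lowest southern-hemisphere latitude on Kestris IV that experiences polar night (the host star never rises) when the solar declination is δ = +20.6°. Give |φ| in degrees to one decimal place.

|φ| = 69.4°

Polar night requires cos H₀ = −tan φ tan δ ≥ 1, i.e. tan φ tan δ ≤ −1.
The boundary is |tan φ| · |tan δ| = 1, so |φ| = 90° − |δ| = 90° − 20.6° = 69.4° in the southern hemisphere.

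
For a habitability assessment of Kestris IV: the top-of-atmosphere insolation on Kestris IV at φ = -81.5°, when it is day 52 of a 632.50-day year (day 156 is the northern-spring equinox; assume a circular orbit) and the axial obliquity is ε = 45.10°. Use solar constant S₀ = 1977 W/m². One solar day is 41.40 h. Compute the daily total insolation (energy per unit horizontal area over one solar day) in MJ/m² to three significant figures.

Solar longitude: λ_s = 360° × (52 − 156)/632.50 = -59.194°, i.e. -59.194° + 360° = 300.806°.
sin δ = sin 45.10° × sin 300.806° = -0.60840, so δ = -37.474°.
cos H₀ = −tan(-81.5°) tan(-37.474°) = -5.1294 ≤ −1 ⇒ polar day, H₀ = π.
Bracket: H₀ sin φ sin δ + cos φ cos δ sin H₀ = 3.1416×-0.98902×-0.60840 + 0.14781×0.79363×0.00000 = 1.890363 + 0.000000 = 1.890363.
Q̄ = (S₀/π) × [bracket] = (1977/π) × 1.890363 = 1189.6 W/m².
Daily total = Q̄ × 41.40 h × 3600 s/h = 1189.6 × 41.40 × 3600 / 10⁶ = 177.3 MJ/m².

177 MJ/m²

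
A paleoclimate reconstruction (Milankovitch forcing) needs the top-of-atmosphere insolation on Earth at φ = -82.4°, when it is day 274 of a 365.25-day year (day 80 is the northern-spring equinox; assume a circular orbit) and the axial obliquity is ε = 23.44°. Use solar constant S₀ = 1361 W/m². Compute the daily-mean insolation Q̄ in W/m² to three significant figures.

Q̄ ≈ 119 W/m²

Solar longitude: λ_s = 360° × (274 − 80)/365.25 = 191.211°.
sin δ = sin 23.44° × sin 191.211° = -0.07734, so δ = -4.436°.
cos H₀ = −tan(-82.4°) tan(-4.436°) = -0.5814, H₀ = 2.1912 rad.
Bracket: H₀ sin φ sin δ + cos φ cos δ sin H₀ = 2.1912×-0.99122×-0.07734 + 0.13226×0.99700×0.81362 = 0.167979 + 0.107287 = 0.275266.
Q̄ = (S₀/π) × [bracket] = (1361/π) × 0.275266 = 119.3 W/m².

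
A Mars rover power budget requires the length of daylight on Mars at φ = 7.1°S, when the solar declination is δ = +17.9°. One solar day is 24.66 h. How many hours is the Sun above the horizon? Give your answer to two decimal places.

cos H₀ = −tan φ · tan δ = −tan(-7.1°) × tan(+17.900°) = 0.0402, so H₀ = 1.5306 rad = 87.69°.
Daylight = 2H₀/(2π) × 24.66 h = (1.5306/π) × 24.66 = 12.01 h.

12.01 h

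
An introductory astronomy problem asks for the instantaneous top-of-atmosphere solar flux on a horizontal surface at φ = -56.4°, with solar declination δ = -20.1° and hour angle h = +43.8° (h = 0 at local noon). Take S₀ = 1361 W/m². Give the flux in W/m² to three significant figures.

cos θ_z = sin φ sin δ + cos φ cos δ cos h = 0.286241 + 0.375089 = 0.661330.
Flux = S₀ · cos θ_z = 1361 × 0.661330 = 900.1 W/m².

900 W/m²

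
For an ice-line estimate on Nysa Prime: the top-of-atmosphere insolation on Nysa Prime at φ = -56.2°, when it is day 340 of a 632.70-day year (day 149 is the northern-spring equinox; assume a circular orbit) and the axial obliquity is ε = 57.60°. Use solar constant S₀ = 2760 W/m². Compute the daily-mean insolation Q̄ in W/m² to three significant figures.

Solar longitude: λ_s = 360° × (340 − 149)/632.70 = 108.677°.
sin δ = sin 57.60° × sin 108.677° = 0.79986, so δ = +53.117°.
cos H₀ = −tan(-56.2°) tan(+53.117°) = 1.9908 ≥ 1 ⇒ polar night, H₀ = 0 and Q̄ = 0.

Q̄ ≈ 0.00 W/m²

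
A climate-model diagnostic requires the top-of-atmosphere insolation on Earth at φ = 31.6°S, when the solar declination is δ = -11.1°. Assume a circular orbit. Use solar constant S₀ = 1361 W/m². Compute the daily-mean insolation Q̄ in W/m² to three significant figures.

Q̄ ≈ 433 W/m²

cos H₀ = −tan(-31.6°) tan(-11.100°) = -0.1207, H₀ = 1.6918 rad.
Bracket: H₀ sin φ sin δ + cos φ cos δ sin H₀ = 1.6918×-0.52399×-0.19252 + 0.85173×0.98129×0.99269 = 0.170666 + 0.829684 = 1.000350.
Q̄ = (S₀/π) × [bracket] = (1361/π) × 1.000350 = 433.4 W/m².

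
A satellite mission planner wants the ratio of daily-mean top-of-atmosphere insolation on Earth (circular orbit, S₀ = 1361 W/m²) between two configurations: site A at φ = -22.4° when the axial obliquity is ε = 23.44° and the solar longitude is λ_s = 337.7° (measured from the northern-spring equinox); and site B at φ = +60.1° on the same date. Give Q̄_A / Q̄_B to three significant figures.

— Configuration A (φ=-22.4°):
Solar declination: sin δ = sin ε · sin λ_s = sin 23.44° × sin 337.7° = -0.15094, so δ = -8.682°.
cos H₀ = −tan(-22.4°) tan(-8.682°) = -0.0629, H₀ = 1.6338 rad.
Bracket: H₀ sin φ sin δ + cos φ cos δ sin H₀ = 1.6338×-0.38107×-0.15094 + 0.92455×0.98854×0.99802 = 0.093974 + 0.912145 = 1.006119.
Q̄ = (S₀/π) × [bracket] = (1361/π) × 1.006119 = 435.87 W/m².
— Configuration B (φ=+60.1°):
cos H₀ = −tan(+60.1°) tan(-8.682°) = 0.2655, H₀ = 1.3020 rad.
Bracket: H₀ sin φ sin δ + cos φ cos δ sin H₀ = 1.3020×0.86690×-0.15094 + 0.49849×0.98854×0.96410 = -0.170367 + 0.475087 = 0.304720.
Q̄ = (S₀/π) × [bracket] = (1361/π) × 0.304720 = 132.01 W/m².
Ratio Q̄_A / Q̄_B = 435.87 / 132.01 = 3.302.

Q̄_A / Q̄_B ≈ 3.30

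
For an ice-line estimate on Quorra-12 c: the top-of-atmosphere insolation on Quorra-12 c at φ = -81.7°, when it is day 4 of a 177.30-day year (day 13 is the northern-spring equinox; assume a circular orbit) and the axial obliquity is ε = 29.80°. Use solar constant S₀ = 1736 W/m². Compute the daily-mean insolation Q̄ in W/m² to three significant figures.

Solar longitude: λ_s = 360° × (4 − 13)/177.30 = -18.274°, i.e. -18.274° + 360° = 341.726°.
sin δ = sin 29.80° × sin 341.726° = -0.15583, so δ = -8.965°.
cos H₀ = −tan(-81.7°) tan(-8.965°) = -1.0814 ≤ −1 ⇒ polar day, H₀ = π.
Bracket: H₀ sin φ sin δ + cos φ cos δ sin H₀ = 3.1416×-0.98953×-0.15583 + 0.14436×0.98778×0.00000 = 0.484430 + 0.000000 = 0.484430.
Q̄ = (S₀/π) × [bracket] = (1736/π) × 0.484430 = 267.7 W/m².

Q̄ ≈ 268 W/m²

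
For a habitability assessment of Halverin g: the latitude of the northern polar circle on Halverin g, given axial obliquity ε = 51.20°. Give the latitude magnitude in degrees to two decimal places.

The polar circle is the lowest latitude that experiences at least one full rotation of continuous daylight at the northern-summer solstice; it lies at |ϕ| = 90° − ε = 90° − 51.20° = 38.80°.

38.80°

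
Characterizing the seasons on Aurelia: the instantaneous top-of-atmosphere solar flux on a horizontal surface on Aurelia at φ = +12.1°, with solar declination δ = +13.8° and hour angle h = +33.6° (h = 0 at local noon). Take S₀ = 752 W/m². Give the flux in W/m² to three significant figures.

632 W/m²

cos θ_z = sin φ sin δ + cos φ cos δ cos h = 0.050001 + 0.790908 = 0.840909.
Flux = S₀ · cos θ_z = 752 × 0.840909 = 632.4 W/m².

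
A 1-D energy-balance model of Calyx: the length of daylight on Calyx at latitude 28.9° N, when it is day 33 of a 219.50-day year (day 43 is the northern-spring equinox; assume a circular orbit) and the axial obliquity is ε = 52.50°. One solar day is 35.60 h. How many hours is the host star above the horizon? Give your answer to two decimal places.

16.36 h

Solar longitude: L_s = 360° × (33 − 43)/219.50 = -16.401°, i.e. -16.401° + 360° = 343.599°.
sin δ = sin 52.50° × sin 343.599° = -0.22401, so δ = -12.945°.
cos h₀ = −tan ϕ · tan δ = −tan(+28.9°) × tan(-12.945°) = 0.1269, so h₀ = 1.4436 rad = 82.71°.
Daylight = 2h₀/(2π) × 35.60 h = (1.4436/π) × 35.60 = 16.36 h.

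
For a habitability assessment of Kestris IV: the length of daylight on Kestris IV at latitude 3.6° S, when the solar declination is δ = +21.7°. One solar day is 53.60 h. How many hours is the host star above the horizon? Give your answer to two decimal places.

26.37 h

cos H₀ = −tan φ · tan δ = −tan(-3.6°) × tan(+21.700°) = 0.0250, so H₀ = 1.5458 rad = 88.57°.
Daylight = 2H₀/(2π) × 53.60 h = (1.5458/π) × 53.60 = 26.37 h.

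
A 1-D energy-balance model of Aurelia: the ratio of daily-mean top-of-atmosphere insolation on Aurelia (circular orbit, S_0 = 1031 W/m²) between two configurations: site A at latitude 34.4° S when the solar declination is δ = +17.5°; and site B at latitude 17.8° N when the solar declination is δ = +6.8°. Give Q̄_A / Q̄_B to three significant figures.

Q̄_A / Q̄_B ≈ 0.537

— Configuration A (ϕ=-34.4°):
cos h₀ = −tan(-34.4°) tan(+17.500°) = 0.2159, h₀ = 1.3532 rad.
Bracket: h₀ sin ϕ sin δ + cos ϕ cos δ sin h₀ = 1.3532×-0.56497×0.30071 + 0.82511×0.95372×0.97642 = -0.229898 + 0.768368 = 0.538470.
Q̄ = (S_0/π) × [bracket] = (1031/π) × 0.538470 = 176.71 W/m².
— Configuration B (ϕ=+17.8°):
cos h₀ = −tan(+17.8°) tan(+6.800°) = -0.0383, h₀ = 1.6091 rad.
Bracket: h₀ sin ϕ sin δ + cos ϕ cos δ sin h₀ = 1.6091×0.30570×0.11840 + 0.95213×0.99297×0.99927 = 0.058241 + 0.944746 = 1.002987.
Q̄ = (S_0/π) × [bracket] = (1031/π) × 1.002987 = 329.16 W/m².
Ratio Q̄_A / Q̄_B = 176.71 / 329.16 = 0.5369.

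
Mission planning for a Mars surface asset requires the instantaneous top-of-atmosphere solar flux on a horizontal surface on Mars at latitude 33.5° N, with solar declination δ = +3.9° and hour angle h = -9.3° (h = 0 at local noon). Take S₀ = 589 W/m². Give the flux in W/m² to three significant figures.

cos θ_z = sin φ sin δ + cos φ cos δ cos h = 0.037540 + 0.821019 = 0.858559.
Flux = S₀ · cos θ_z = 589 × 0.858559 = 505.7 W/m².

506 W/m²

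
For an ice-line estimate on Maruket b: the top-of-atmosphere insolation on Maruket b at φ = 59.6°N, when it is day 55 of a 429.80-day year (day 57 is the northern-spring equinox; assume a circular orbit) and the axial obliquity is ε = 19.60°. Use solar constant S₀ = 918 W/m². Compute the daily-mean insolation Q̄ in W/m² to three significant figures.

Q̄ ≈ 144 W/m²

Solar longitude: λ_s = 360° × (55 − 57)/429.80 = -1.675°, i.e. -1.675° + 360° = 358.325°.
sin δ = sin 19.60° × sin 358.325° = -0.00981, so δ = -0.562°.
cos H₀ = −tan(+59.6°) tan(-0.562°) = 0.0167, H₀ = 1.5541 rad.
Bracket: H₀ sin φ sin δ + cos φ cos δ sin H₀ = 1.5541×0.86251×-0.00981 + 0.50603×0.99995×0.99986 = -0.013150 + 0.505934 = 0.492784.
Q̄ = (S₀/π) × [bracket] = (918/π) × 0.492784 = 144.0 W/m².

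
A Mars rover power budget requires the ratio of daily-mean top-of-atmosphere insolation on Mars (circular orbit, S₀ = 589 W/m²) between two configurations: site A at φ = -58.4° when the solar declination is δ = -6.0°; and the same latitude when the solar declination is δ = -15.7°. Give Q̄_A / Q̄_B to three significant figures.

Q̄_A / Q̄_B ≈ 0.727

— Configuration A (φ=-58.4°):
cos H₀ = −tan(-58.4°) tan(-6.000°) = -0.1708, H₀ = 1.7425 rad.
Bracket: H₀ sin φ sin δ + cos φ cos δ sin H₀ = 1.7425×-0.85173×-0.10453 + 0.52399×0.99452×0.98530 = 0.155137 + 0.513458 = 0.668595.
Q̄ = (S₀/π) × [bracket] = (589/π) × 0.668595 = 125.35 W/m².
— Configuration B (φ=-58.4°):
cos H₀ = −tan(-58.4°) tan(-15.700°) = -0.4569, H₀ = 2.0453 rad.
Bracket: H₀ sin φ sin δ + cos φ cos δ sin H₀ = 2.0453×-0.85173×-0.27060 + 0.52399×0.96269×0.88952 = 0.471397 + 0.448709 = 0.920106.
Q̄ = (S₀/π) × [bracket] = (589/π) × 0.920106 = 172.51 W/m².
Ratio Q̄_A / Q̄_B = 125.35 / 172.51 = 0.7266.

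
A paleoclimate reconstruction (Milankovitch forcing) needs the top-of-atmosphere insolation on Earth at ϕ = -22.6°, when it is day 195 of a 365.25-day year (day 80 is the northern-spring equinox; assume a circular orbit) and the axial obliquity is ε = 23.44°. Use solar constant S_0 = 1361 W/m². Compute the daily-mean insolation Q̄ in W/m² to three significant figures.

Solar longitude: L_s = 360° × (195 − 80)/365.25 = 113.347°.
sin δ = sin 23.44° × sin 113.347° = 0.36522, so δ = +21.421°.
cos h₀ = −tan(-22.6°) tan(+21.421°) = 0.1633, h₀ = 1.4068 rad.
Bracket: h₀ sin ϕ sin δ + cos ϕ cos δ sin h₀ = 1.4068×-0.38430×0.36522 + 0.92321×0.93092×0.98658 = -0.197450 + 0.847901 = 0.650451.
Q̄ = (S_0/π) × [bracket] = (1361/π) × 0.650451 = 281.8 W/m².

Q̄ ≈ 282 W/m²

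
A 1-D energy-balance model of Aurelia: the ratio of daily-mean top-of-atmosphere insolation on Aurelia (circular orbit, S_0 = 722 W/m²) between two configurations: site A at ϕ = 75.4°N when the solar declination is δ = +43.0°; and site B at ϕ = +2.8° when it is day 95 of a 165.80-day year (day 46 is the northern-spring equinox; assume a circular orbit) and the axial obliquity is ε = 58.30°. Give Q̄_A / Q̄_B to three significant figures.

— Configuration A (ϕ=+75.4°):
cos h₀ = −tan(+75.4°) tan(+43.000°) = -3.5800 ≤ −1 ⇒ polar day, h₀ = π.
Bracket: h₀ sin ϕ sin δ + cos ϕ cos δ sin h₀ = 3.1416×0.96771×0.68200 + 0.25207×0.73135×0.00000 = 2.073388 + 0.000000 = 2.073388.
Q̄ = (S_0/π) × [bracket] = (722/π) × 2.073388 = 476.51 W/m².
— Configuration B (ϕ=+2.8°):
Solar longitude: L_s = 360° × (95 − 46)/165.80 = 106.393°.
sin δ = sin 58.30° × sin 106.393° = 0.81622, so δ = +54.708°.
cos h₀ = −tan(+2.8°) tan(+54.708°) = -0.0691, h₀ = 1.6399 rad.
Bracket: h₀ sin ϕ sin δ + cos ϕ cos δ sin h₀ = 1.6399×0.04885×0.81622 + 0.99881×0.57774×0.99761 = 0.065387 + 0.575673 = 0.641060.
Q̄ = (S_0/π) × [bracket] = (722/π) × 0.641060 = 147.33 W/m².
Ratio Q̄_A / Q̄_B = 476.51 / 147.33 = 3.234.

Q̄_A / Q̄_B ≈ 3.23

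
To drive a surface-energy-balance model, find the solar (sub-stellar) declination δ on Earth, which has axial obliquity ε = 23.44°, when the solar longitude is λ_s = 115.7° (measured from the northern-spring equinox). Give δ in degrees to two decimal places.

δ = +21.00°

sin δ = sin ε · sin λ_s = sin 23.44° × sin 115.7° = 0.358438.
δ = arcsin(0.358438) = +21.00°.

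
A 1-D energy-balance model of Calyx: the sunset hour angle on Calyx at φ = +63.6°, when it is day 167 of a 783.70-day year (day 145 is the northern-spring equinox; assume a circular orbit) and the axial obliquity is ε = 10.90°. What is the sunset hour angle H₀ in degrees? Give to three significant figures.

H₀ = 93.8°

Solar longitude: λ_s = 360° × (167 − 145)/783.70 = 10.106°.
sin δ = sin 10.90° × sin 10.106° = 0.03318, so δ = +1.901°.
cos H₀ = −tan φ · tan δ = −tan(+63.6°) × tan(+1.901°) = -0.0669, so H₀ = 1.6377 rad = 93.83°.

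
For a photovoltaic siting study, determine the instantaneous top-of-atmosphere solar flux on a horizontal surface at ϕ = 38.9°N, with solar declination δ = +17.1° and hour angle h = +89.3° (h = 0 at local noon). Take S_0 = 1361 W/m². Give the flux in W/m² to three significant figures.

cos θ_z = sin ϕ sin δ + cos ϕ cos δ cos h = 0.184646 + 0.009087 = 0.193733.
Flux = S_0 · cos θ_z = 1361 × 0.193733 = 263.7 W/m².

264 W/m²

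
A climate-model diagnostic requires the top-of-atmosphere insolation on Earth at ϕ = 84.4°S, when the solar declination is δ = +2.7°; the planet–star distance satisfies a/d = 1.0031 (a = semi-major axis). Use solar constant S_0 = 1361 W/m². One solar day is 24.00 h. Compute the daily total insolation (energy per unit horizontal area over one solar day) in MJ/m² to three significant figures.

cos h₀ = −tan(-84.4°) tan(+2.700°) = 0.4810, h₀ = 1.0690 rad.
Bracket: h₀ sin ϕ sin δ + cos ϕ cos δ sin h₀ = 1.0690×-0.99523×0.04711 + 0.09758×0.99889×0.87674 = -0.050120 + 0.085457 = 0.035337.
Inverse-square distance factor (a/d)² = 1.0031² = 1.006210.
Q̄ = (S_0/π) × 1.006210 × [bracket] = (1361/π) × 1.006210 × 0.035337 = 15.404 W/m².
Daily total = Q̄ × 24.00 h × 3600 s/h = 15.404 × 24.00 × 3600 / 10⁶ = 1.331 MJ/m².

1.33 MJ/m²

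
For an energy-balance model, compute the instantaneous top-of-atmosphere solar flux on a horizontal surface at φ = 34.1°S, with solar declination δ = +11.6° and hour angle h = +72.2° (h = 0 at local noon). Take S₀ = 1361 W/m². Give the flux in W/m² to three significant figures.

cos θ_z = sin φ sin δ + cos φ cos δ cos h = -0.112732 + 0.247964 = 0.135232.
Flux = S₀ · cos θ_z = 1361 × 0.135232 = 184.1 W/m².

184 W/m²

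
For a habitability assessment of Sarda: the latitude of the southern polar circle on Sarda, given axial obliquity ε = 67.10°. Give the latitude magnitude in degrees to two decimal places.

22.90°

The polar circle is the lowest latitude that experiences at least one full rotation of continuous darkness at the northern-summer solstice; it lies at |ϕ| = 90° − ε = 90° − 67.10° = 22.90°.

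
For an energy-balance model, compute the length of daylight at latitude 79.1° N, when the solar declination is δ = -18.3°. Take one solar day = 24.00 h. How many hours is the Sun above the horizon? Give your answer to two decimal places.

0.00 h

cos H₀ = −tan φ · tan δ = 1.7174 ≥ 1, so the Sun never rises (polar night) and H₀ = 0.
Daylight = 2H₀/(2π) × 24.00 h = (0.0000/π) × 24.00 = 0.00 h.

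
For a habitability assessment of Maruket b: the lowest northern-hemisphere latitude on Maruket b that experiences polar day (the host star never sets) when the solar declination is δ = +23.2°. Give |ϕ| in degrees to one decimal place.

Polar day requires cos h₀ = −tan ϕ tan δ ≤ −1, i.e. tan ϕ tan δ ≥ 1.
The boundary is |tan ϕ| · |tan δ| = 1, so |ϕ| = 90° − |δ| = 90° − 23.2° = 66.8° in the northern hemisphere.

|ϕ| = 66.8°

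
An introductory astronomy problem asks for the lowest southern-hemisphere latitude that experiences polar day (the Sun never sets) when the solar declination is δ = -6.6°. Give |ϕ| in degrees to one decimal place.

|ϕ| = 83.4°

Polar day requires cos h₀ = −tan ϕ tan δ ≤ −1, i.e. tan ϕ tan δ ≥ 1.
The boundary is |tan ϕ| · |tan δ| = 1, so |ϕ| = 90° − |δ| = 90° − 6.6° = 83.4° in the southern hemisphere.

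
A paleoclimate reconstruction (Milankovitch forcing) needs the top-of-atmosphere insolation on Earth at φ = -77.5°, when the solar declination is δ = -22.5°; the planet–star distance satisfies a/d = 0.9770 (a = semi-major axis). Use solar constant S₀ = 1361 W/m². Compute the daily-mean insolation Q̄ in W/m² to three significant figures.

Q̄ ≈ 485 W/m²

cos H₀ = −tan(-77.5°) tan(-22.500°) = -1.8684 ≤ −1 ⇒ polar day, H₀ = π.
Bracket: H₀ sin φ sin δ + cos φ cos δ sin H₀ = 3.1416×-0.97630×-0.38268 + 0.21644×0.92388×0.00000 = 1.173735 + 0.000000 = 1.173735.
Inverse-square distance factor (a/d)² = 0.9770² = 0.954529.
Q̄ = (S₀/π) × 0.954529 × [bracket] = (1361/π) × 0.954529 × 1.173735 = 485.4 W/m².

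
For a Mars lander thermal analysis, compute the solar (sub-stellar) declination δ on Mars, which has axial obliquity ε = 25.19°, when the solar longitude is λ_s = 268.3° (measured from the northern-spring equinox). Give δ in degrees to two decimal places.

sin δ = sin ε · sin λ_s = sin 25.19° × sin 268.3° = -0.425434.
δ = arcsin(-0.425434) = -25.18°.

δ = -25.18°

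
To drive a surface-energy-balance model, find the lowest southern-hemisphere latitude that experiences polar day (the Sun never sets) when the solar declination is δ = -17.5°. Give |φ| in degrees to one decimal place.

|φ| = 72.5°

Polar day requires cos H₀ = −tan φ tan δ ≤ −1, i.e. tan φ tan δ ≥ 1.
The boundary is |tan φ| · |tan δ| = 1, so |φ| = 90° − |δ| = 90° − 17.5° = 72.5° in the southern hemisphere.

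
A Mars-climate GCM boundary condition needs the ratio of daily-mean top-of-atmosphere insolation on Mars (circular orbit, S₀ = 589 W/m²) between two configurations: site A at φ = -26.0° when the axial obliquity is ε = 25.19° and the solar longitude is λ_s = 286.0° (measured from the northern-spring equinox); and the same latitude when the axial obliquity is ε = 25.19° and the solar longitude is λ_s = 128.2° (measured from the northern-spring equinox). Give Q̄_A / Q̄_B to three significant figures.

— Configuration A (φ=-26.0°):
Solar declination: sin δ = sin ε · sin λ_s = sin 25.19° × sin 286.0° = -0.40913, so δ = -24.150°.
cos H₀ = −tan(-26.0°) tan(-24.150°) = -0.2187, H₀ = 1.7913 rad.
Bracket: H₀ sin φ sin δ + cos φ cos δ sin H₀ = 1.7913×-0.43837×-0.40913 + 0.89879×0.91247×0.97579 = 0.321270 + 0.800264 = 1.121534.
Q̄ = (S₀/π) × [bracket] = (589/π) × 1.121534 = 210.27 W/m².
— Configuration B (φ=-26.0°):
Solar declination: sin δ = sin ε · sin λ_s = sin 25.19° × sin 128.2° = 0.33448, so δ = +19.541°.
cos H₀ = −tan(-26.0°) tan(+19.541°) = 0.1731, H₀ = 1.3968 rad.
Bracket: H₀ sin φ sin δ + cos φ cos δ sin H₀ = 1.3968×-0.43837×0.33448 + 0.89879×0.94240×0.98490 = -0.204807 + 0.834230 = 0.629423.
Q̄ = (S₀/π) × [bracket] = (589/π) × 0.629423 = 118.01 W/m².
Ratio Q̄_A / Q̄_B = 210.27 / 118.01 = 1.782.

Q̄_A / Q̄_B ≈ 1.78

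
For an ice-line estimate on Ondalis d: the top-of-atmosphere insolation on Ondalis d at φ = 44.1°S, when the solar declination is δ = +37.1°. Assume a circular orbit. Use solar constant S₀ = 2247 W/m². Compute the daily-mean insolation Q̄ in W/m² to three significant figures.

cos H₀ = −tan(-44.1°) tan(+37.100°) = 0.7329, H₀ = 0.7482 rad.
Bracket: H₀ sin φ sin δ + cos φ cos δ sin H₀ = 0.7482×-0.69591×0.60321 + 0.71813×0.79758×0.68034 = -0.314079 + 0.389676 = 0.075597.
Q̄ = (S₀/π) × [bracket] = (2247/π) × 0.075597 = 54.07 W/m².

Q̄ ≈ 54.1 W/m²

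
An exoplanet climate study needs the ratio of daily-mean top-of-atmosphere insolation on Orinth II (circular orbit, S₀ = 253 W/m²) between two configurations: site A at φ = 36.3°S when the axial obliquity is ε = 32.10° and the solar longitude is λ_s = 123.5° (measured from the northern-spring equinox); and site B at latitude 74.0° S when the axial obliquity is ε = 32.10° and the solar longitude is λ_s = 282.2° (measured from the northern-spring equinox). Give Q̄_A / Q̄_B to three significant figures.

— Configuration A (φ=-36.3°):
Solar declination: sin δ = sin ε · sin λ_s = sin 32.10° × sin 123.5° = 0.44313, so δ = +26.303°.
cos H₀ = −tan(-36.3°) tan(+26.303°) = 0.3631, H₀ = 1.1992 rad.
Bracket: H₀ sin φ sin δ + cos φ cos δ sin H₀ = 1.1992×-0.59201×0.44313 + 0.80593×0.89646×0.93175 = -0.314595 + 0.673174 = 0.358579.
Q̄ = (S₀/π) × [bracket] = (253/π) × 0.358579 = 28.877 W/m².
— Configuration B (φ=-74.0°):
Solar declination: sin δ = sin ε · sin λ_s = sin 32.10° × sin 282.2° = -0.51940, so δ = -31.292°.
cos H₀ = −tan(-74.0°) tan(-31.292°) = -2.1197 ≤ −1 ⇒ polar day, H₀ = π.
Bracket: H₀ sin φ sin δ + cos φ cos δ sin H₀ = 3.1416×-0.96126×-0.51940 + 0.27564×0.85453×0.00000 = 1.568533 + 0.000000 = 1.568533.
Q̄ = (S₀/π) × [bracket] = (253/π) × 1.568533 = 126.32 W/m².
Ratio Q̄_A / Q̄_B = 28.877 / 126.32 = 0.2286.

Q̄_A / Q̄_B ≈ 0.229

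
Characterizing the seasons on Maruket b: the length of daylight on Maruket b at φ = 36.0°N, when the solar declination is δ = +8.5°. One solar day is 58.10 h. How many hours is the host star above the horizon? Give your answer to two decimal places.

cos H₀ = −tan φ · tan δ = −tan(+36.0°) × tan(+8.500°) = -0.1086, so H₀ = 1.6796 rad = 96.23°.
Daylight = 2H₀/(2π) × 58.10 h = (1.6796/π) × 58.10 = 31.06 h.

31.06 h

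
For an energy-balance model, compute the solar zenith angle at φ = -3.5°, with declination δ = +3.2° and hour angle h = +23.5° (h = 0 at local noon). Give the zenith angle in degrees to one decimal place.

cos θ_z = sin φ sin δ + cos φ cos δ cos h = -0.003408 + 0.913922 = 0.910514.
θ_z = arccos(0.910514) = 24.4°.

θ_z = 24.4°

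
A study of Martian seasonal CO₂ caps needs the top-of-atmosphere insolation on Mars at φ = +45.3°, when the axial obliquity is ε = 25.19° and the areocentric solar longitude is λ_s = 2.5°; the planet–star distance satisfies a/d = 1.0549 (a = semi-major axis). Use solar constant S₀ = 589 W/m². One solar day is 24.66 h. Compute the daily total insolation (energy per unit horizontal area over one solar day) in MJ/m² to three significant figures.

13.4 MJ/m²

sin δ = sin 25.19° × sin 2.5° = 0.01857, so δ = +1.064°.
cos H₀ = −tan(+45.3°) tan(+1.064°) = -0.0188, H₀ = 1.5896 rad.
Bracket: H₀ sin φ sin δ + cos φ cos δ sin H₀ = 1.5896×0.71080×0.01857 + 0.70339×0.99983×0.99982 = 0.020982 + 0.703144 = 0.724126.
Inverse-square distance factor (a/d)² = 1.0549² = 1.112814.
Q̄ = (S₀/π) × 1.112814 × [bracket] = (589/π) × 1.112814 × 0.724126 = 151.08 W/m².
Daily total = Q̄ × 24.66 h × 3600 s/h = 151.08 × 24.66 × 3600 / 10⁶ = 13.41 MJ/m².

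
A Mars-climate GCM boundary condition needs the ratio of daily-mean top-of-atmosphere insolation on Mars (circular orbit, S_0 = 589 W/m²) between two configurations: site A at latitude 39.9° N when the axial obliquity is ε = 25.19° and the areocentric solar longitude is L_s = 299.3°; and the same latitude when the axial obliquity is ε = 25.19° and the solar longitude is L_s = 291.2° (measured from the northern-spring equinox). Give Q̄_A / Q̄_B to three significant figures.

— Configuration A (ϕ=+39.9°):
sin δ = sin 25.19° × sin 299.3° = -0.37117, so δ = -21.788°.
cos h₀ = −tan(+39.9°) tan(-21.788°) = 0.3342, h₀ = 1.2300 rad.
Bracket: h₀ sin ϕ sin δ + cos ϕ cos δ sin h₀ = 1.2300×0.64145×-0.37117 + 0.76717×0.92856×0.94249 = -0.292847 + 0.671395 = 0.378548.
Q̄ = (S_0/π) × [bracket] = (589/π) × 0.378548 = 70.972 W/m².
— Configuration B (ϕ=+39.9°):
Solar declination: sin δ = sin ε · sin L_s = sin 25.19° × sin 291.2° = -0.39682, so δ = -23.379°.
cos h₀ = −tan(+39.9°) tan(-23.379°) = 0.3615, h₀ = 1.2010 rad.
Bracket: h₀ sin ϕ sin δ + cos ϕ cos δ sin h₀ = 1.2010×0.64145×-0.39682 + 0.76717×0.91790×0.93238 = -0.305703 + 0.656568 = 0.350865.
Q̄ = (S_0/π) × [bracket] = (589/π) × 0.350865 = 65.782 W/m².
Ratio Q̄_A / Q̄_B = 70.972 / 65.782 = 1.079.

Q̄_A / Q̄_B ≈ 1.08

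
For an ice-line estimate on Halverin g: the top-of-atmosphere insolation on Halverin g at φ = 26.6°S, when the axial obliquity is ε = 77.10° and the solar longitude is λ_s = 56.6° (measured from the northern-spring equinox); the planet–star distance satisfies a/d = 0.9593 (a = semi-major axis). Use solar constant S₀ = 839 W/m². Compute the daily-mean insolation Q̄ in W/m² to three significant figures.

Q̄ ≈ 20.0 W/m²

Solar declination: sin δ = sin ε · sin λ_s = sin 77.10° × sin 56.6° = 0.81378, so δ = +54.467°.
cos H₀ = −tan(-26.6°) tan(+54.467°) = 0.7012, H₀ = 0.7937 rad.
Bracket: H₀ sin φ sin δ + cos φ cos δ sin H₀ = 0.7937×-0.44776×0.81378 + 0.89415×0.58118×0.71298 = -0.289207 + 0.370509 = 0.081302.
Inverse-square distance factor (a/d)² = 0.9593² = 0.920256.
Q̄ = (S₀/π) × 0.920256 × [bracket] = (839/π) × 0.920256 × 0.081302 = 19.98 W/m².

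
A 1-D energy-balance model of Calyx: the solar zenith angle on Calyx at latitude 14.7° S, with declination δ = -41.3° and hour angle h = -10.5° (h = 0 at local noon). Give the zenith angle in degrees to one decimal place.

θ_z = 28.1°

cos θ_z = sin φ sin δ + cos φ cos δ cos h = 0.167481 + 0.714505 = 0.881986.
θ_z = arccos(0.881986) = 28.1°.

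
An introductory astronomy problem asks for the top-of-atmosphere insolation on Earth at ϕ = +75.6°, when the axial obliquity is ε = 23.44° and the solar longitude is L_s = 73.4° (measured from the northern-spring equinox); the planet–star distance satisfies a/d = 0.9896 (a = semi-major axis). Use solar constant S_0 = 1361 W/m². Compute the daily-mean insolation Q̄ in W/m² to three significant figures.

Solar declination: sin δ = sin ε · sin L_s = sin 23.44° × sin 73.4° = 0.38121, so δ = +22.409°.
cos h₀ = −tan(+75.6°) tan(+22.409°) = -1.6060 ≤ −1 ⇒ polar day, h₀ = π.
Bracket: h₀ sin ϕ sin δ + cos ϕ cos δ sin h₀ = 3.1416×0.96858×0.38121 + 0.24869×0.92449×0.00000 = 1.159980 + 0.000000 = 1.159980.
Inverse-square distance factor (a/d)² = 0.9896² = 0.979308.
Q̄ = (S_0/π) × 0.979308 × [bracket] = (1361/π) × 0.979308 × 1.159980 = 492.1 W/m².

Q̄ ≈ 492 W/m²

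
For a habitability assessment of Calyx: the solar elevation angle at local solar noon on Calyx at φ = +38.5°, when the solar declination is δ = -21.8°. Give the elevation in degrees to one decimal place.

29.7°

At local noon the hour angle is zero, so the zenith angle equals |φ − δ| = |+38.5° − (-21.800°)| = 60.300°.
Elevation = 90° − 60.300° = 29.7°.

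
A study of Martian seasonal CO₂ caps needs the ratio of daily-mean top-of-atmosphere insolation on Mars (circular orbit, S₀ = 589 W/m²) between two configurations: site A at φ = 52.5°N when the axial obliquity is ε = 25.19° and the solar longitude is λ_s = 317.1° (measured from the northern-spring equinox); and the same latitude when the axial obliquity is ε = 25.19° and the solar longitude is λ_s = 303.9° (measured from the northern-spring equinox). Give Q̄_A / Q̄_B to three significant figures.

— Configuration A (φ=+52.5°):
Solar declination: sin δ = sin ε · sin λ_s = sin 25.19° × sin 317.1° = -0.28973, so δ = -16.842°.
cos H₀ = −tan(+52.5°) tan(-16.842°) = 0.3945, H₀ = 1.1653 rad.
Bracket: H₀ sin φ sin δ + cos φ cos δ sin H₀ = 1.1653×0.79335×-0.28973 + 0.60876×0.95711×0.91889 = -0.267853 + 0.535392 = 0.267539.
Q̄ = (S₀/π) × [bracket] = (589/π) × 0.267539 = 50.159 W/m².
— Configuration B (φ=+52.5°):
Solar declination: sin δ = sin ε · sin λ_s = sin 25.19° × sin 303.9° = -0.35327, so δ = -20.688°.
cos H₀ = −tan(+52.5°) tan(-20.688°) = 0.4921, H₀ = 1.0563 rad.
Bracket: H₀ sin φ sin δ + cos φ cos δ sin H₀ = 1.0563×0.79335×-0.35327 + 0.60876×0.93552×0.87053 = -0.296046 + 0.495773 = 0.199727.
Q̄ = (S₀/π) × [bracket] = (589/π) × 0.199727 = 37.446 W/m².
Ratio Q̄_A / Q̄_B = 50.159 / 37.446 = 1.340.

Q̄_A / Q̄_B ≈ 1.34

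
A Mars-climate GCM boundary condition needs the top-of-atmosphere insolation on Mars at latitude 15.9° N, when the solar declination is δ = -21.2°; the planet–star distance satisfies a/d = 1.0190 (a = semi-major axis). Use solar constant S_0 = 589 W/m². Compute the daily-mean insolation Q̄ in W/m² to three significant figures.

Q̄ ≈ 145 W/m²

cos h₀ = −tan(+15.9°) tan(-21.200°) = 0.1105, h₀ = 1.4601 rad.
Bracket: h₀ sin ϕ sin δ + cos ϕ cos δ sin h₀ = 1.4601×0.27396×-0.36162 + 0.96174×0.93232×0.99388 = -0.144651 + 0.891162 = 0.746511.
Inverse-square distance factor (a/d)² = 1.0190² = 1.038361.
Q̄ = (S_0/π) × 1.038361 × [bracket] = (589/π) × 1.038361 × 0.746511 = 145.3 W/m².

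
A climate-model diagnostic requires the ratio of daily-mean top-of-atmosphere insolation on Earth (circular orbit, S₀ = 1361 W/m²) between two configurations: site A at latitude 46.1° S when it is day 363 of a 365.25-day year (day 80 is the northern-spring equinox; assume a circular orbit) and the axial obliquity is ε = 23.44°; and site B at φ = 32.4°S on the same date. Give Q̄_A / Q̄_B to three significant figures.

— Configuration A (φ=-46.1°):
Solar longitude: λ_s = 360° × (363 − 80)/365.25 = 278.932°.
sin δ = sin 23.44° × sin 278.932° = -0.39296, so δ = -23.139°.
cos H₀ = −tan(-46.1°) tan(-23.139°) = -0.4441, H₀ = 2.0309 rad.
Bracket: H₀ sin φ sin δ + cos φ cos δ sin H₀ = 2.0309×-0.72055×-0.39296 + 0.69340×0.91955×0.89599 = 0.575044 + 0.571298 = 1.146342.
Q̄ = (S₀/π) × [bracket] = (1361/π) × 1.146342 = 496.62 W/m².
— Configuration B (φ=-32.4°):
cos H₀ = −tan(-32.4°) tan(-23.139°) = -0.2712, H₀ = 1.8454 rad.
Bracket: H₀ sin φ sin δ + cos φ cos δ sin H₀ = 1.8454×-0.53583×-0.39296 + 0.84433×0.91955×0.96252 = 0.388567 + 0.747304 = 1.135871.
Q̄ = (S₀/π) × [bracket] = (1361/π) × 1.135871 = 492.08 W/m².
Ratio Q̄_A / Q̄_B = 496.62 / 492.08 = 1.009.

Q̄_A / Q̄_B ≈ 1.01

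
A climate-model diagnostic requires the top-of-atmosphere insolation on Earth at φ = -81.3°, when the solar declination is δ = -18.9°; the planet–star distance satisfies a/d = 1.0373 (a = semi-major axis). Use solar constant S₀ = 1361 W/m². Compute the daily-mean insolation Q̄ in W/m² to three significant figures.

Q̄ ≈ 469 W/m²

cos H₀ = −tan(-81.3°) tan(-18.900°) = -2.2374 ≤ −1 ⇒ polar day, H₀ = π.
Bracket: H₀ sin φ sin δ + cos φ cos δ sin H₀ = 3.1416×-0.98849×-0.32392 + 0.15126×0.94609×0.00000 = 1.005914 + 0.000000 = 1.005914.
Inverse-square distance factor (a/d)² = 1.0373² = 1.075991.
Q̄ = (S₀/π) × 1.075991 × [bracket] = (1361/π) × 1.075991 × 1.005914 = 468.9 W/m².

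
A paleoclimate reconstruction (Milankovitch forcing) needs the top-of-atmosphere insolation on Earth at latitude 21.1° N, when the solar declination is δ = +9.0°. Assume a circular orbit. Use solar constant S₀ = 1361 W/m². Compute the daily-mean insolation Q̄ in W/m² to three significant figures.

Q̄ ≈ 438 W/m²

cos H₀ = −tan(+21.1°) tan(+9.000°) = -0.0611, H₀ = 1.6319 rad.
Bracket: H₀ sin φ sin δ + cos φ cos δ sin H₀ = 1.6319×0.36000×0.15643 + 0.93295×0.98769×0.99813 = 0.091900 + 0.919742 = 1.011642.
Q̄ = (S₀/π) × [bracket] = (1361/π) × 1.011642 = 438.3 W/m².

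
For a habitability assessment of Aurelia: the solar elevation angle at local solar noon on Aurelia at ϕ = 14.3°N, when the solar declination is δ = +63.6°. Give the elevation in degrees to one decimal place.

40.7°

At local noon the hour angle is zero, so the zenith angle equals |ϕ − δ| = |+14.3° − (+63.600°)| = 49.300°.
Elevation = 90° − 49.300° = 40.7°.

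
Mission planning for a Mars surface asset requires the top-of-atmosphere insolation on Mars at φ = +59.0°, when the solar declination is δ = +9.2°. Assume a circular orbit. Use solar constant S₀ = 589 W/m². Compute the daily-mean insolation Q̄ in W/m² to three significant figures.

Q̄ ≈ 139 W/m²

cos H₀ = −tan(+59.0°) tan(+9.200°) = -0.2696, H₀ = 1.8437 rad.
Bracket: H₀ sin φ sin δ + cos φ cos δ sin H₀ = 1.8437×0.85717×0.15988 + 0.51504×0.98714×0.96299 = 0.252669 + 0.489600 = 0.742269.
Q̄ = (S₀/π) × [bracket] = (589/π) × 0.742269 = 139.2 W/m².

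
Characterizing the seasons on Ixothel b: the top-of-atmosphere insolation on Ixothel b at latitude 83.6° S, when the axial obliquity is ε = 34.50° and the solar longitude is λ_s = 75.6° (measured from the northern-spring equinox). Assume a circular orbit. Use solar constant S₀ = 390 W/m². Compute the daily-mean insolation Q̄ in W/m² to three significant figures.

Q̄ ≈ 0.00 W/m²

Solar declination: sin δ = sin ε · sin λ_s = sin 34.50° × sin 75.6° = 0.54861, so δ = +33.272°.
cos H₀ = −tan(-83.6°) tan(+33.272°) = 5.8499 ≥ 1 ⇒ polar night, H₀ = 0 and Q̄ = 0.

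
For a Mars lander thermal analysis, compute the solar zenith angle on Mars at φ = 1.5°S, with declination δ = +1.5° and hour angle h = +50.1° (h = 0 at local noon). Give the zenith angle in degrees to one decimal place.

cos θ_z = sin φ sin δ + cos φ cos δ cos h = -0.000685 + 0.641010 = 0.640325.
θ_z = arccos(0.640325) = 50.2°.

θ_z = 50.2°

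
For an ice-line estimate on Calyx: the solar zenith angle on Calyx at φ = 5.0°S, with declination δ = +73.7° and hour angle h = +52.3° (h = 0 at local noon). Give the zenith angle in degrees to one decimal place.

θ_z = 85.0°

cos θ_z = sin φ sin δ + cos φ cos δ cos h = -0.083653 + 0.170982 = 0.087329.
θ_z = arccos(0.087329) = 85.0°.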